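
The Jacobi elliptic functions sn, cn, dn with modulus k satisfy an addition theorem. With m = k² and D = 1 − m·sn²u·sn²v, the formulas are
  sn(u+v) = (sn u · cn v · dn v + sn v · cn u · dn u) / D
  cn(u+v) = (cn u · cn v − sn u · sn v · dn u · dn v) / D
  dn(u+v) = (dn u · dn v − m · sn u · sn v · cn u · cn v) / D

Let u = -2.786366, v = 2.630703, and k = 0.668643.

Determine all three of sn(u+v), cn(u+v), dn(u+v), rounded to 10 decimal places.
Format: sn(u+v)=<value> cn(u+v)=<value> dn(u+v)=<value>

sn u = -0.7168568665443156, cn u = -0.6972203617854726, dn u = 0.8776394855618301
sn v = 0.8035381897424384, cn v = -0.5952532046326547, dn v = 0.8434038190229337
m = k² = 0.447083461449
D = 1 − m·sn²u·sn²v = 0.8516571739460591
sn(u+v) = (sn u·cn v·dn v + sn v·cn u·dn u)/D = -0.1318015630025865/0.8516571739460591 = -0.1547589417839324
cn(u+v) = (cn u·cn v − sn u·sn v·dn u·dn v)/D = 0.8413966305636499/0.8516571739460591 = 0.9879522609609826
dn(u+v) = (dn u·dn v − m·sn u·sn v·cn u·cn v)/D = 0.847085216269357/0.8516571739460591 = 0.9946316924032725

sn(u+v)=-0.1547589418 cn(u+v)=0.9879522610 dn(u+v)=0.9946316924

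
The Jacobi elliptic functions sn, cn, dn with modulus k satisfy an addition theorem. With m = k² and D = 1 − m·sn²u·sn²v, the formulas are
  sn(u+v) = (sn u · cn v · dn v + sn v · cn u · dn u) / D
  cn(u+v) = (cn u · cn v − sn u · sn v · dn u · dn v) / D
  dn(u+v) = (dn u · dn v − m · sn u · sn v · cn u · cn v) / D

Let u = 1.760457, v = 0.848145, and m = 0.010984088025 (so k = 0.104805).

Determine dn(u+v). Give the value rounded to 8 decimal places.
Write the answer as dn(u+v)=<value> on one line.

sn u = 0.9830627038349435, cn u = -0.1832695291878333, dn u = 0.9946782607716175
sn v = 0.749415181570318, cn v = 0.6621003591842609, dn v = 0.9969107694648034
m = k² = 0.010984088025
D = 1 − m·sn²u·sn²v = 0.9940382821581878
dn(u+v) = (dn u·dn v − m·sn u·sn v·cn u·cn v)/D = 0.9925874031872045/0.9940382821581878 = 0.9985404194214399

dn(u+v)=0.99854042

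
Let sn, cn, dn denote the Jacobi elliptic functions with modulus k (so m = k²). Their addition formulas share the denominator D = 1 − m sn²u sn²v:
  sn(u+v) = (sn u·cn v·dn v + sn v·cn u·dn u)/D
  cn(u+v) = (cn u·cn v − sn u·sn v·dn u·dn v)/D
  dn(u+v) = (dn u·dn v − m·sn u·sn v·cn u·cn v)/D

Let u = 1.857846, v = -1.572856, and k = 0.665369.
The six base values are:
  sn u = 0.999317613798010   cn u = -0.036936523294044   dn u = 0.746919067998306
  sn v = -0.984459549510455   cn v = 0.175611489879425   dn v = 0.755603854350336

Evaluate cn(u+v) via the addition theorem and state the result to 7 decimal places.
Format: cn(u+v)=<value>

cn(u+v)=0.9601348

m = k² = 0.442715906161
D = 1 − m·sn²u·sn²v = 0.5715225580054678
cn(u+v) = (cn u·cn v − sn u·sn v·dn u·dn v)/D = 0.5487386714766591/0.5715225580054678 = 0.960134755470858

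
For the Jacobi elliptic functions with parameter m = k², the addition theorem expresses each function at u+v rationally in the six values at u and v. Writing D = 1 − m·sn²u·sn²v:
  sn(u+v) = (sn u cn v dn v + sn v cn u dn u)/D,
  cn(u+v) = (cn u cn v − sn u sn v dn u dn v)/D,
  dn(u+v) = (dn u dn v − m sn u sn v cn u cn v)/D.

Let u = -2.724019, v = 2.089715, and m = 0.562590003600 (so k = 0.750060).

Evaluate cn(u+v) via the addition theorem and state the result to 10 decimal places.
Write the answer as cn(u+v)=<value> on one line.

sn u = -0.8421480289562727, cn u = -0.5392464161448501, dn u = 0.7752442747256766
sn v = 0.9929873300765311, cn v = -0.1182208201100053, dn v = 0.6672876782939129
m = k² = 0.5625900036
D = 1 − m·sn²u·sn²v = 0.6065801227465503
cn(u+v) = (cn u·cn v − sn u·sn v·dn u·dn v)/D = 0.4963474658305264/0.6065801227465503 = 0.8182718938812263

cn(u+v)=0.8182718939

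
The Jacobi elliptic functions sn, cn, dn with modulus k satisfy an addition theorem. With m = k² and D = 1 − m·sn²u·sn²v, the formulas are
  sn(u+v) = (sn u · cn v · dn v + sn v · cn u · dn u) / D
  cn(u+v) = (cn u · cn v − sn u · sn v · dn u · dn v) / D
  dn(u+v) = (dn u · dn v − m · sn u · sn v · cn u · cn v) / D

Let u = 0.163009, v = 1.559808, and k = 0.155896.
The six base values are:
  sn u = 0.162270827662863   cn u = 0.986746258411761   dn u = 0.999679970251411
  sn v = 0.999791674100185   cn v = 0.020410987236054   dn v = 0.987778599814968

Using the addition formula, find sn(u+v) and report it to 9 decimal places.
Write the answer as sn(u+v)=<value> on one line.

sn(u+v)=0.990129977

m = k² = 0.024303562816
D = 1 − m·sn²u·sn²v = 0.9993603095333569
sn(u+v) = (sn u·cn v·dn v + sn v·cn u·dn u)/D = 0.9894966004368653/0.9993603095333569 = 0.9901299771439819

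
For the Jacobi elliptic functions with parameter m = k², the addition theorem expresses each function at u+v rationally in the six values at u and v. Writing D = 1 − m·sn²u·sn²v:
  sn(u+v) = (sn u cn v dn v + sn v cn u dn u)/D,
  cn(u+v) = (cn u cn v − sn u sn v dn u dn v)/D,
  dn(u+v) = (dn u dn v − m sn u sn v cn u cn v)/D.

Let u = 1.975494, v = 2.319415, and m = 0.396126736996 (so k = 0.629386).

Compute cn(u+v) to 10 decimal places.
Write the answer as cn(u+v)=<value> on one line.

cn(u+v)=-0.7511909121

sn u = 0.9878041791089636, cn u = -0.155701328622676, dn u = 0.7832474228210399
sn v = 0.9084577458665685, cn v = -0.4179767026701767, dn v = 0.8204135518289964
m = k² = 0.396126736996
D = 1 − m·sn²u·sn²v = 0.6810039249986915
cn(u+v) = (cn u·cn v − sn u·sn v·dn u·dn v)/D = -0.5115639595656088/0.6810039249986915 = -0.7511909121031743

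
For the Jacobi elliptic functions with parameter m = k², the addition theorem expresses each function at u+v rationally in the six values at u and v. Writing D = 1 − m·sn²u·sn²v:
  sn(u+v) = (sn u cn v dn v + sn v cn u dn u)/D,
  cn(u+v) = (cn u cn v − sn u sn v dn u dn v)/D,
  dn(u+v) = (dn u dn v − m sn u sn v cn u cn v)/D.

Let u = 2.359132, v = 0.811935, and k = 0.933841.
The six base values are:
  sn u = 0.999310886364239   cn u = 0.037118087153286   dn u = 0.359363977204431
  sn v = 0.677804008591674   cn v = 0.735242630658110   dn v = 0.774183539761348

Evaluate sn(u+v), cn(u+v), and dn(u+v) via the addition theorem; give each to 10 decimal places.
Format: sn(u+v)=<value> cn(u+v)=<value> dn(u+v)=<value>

m = k² = 0.872059013281
D = 1 − m·sn²u·sn²v = 0.5999121357453873
sn(u+v) = (sn u·cn v·dn v + sn v·cn u·dn u)/D = 0.57786165233602/0.5999121357453873 = 0.9632438117259127
cn(u+v) = (cn u·cn v − sn u·sn v·dn u·dn v)/D = -0.1611535955977301/0.5999121357453873 = -0.2686286640917803
dn(u+v) = (dn u·dn v − m·sn u·sn v·cn u·cn v)/D = 0.2620936070199952/0.5999121357453873 = 0.4368866562339924

sn(u+v)=0.9632438117 cn(u+v)=-0.2686286641 dn(u+v)=0.4368866562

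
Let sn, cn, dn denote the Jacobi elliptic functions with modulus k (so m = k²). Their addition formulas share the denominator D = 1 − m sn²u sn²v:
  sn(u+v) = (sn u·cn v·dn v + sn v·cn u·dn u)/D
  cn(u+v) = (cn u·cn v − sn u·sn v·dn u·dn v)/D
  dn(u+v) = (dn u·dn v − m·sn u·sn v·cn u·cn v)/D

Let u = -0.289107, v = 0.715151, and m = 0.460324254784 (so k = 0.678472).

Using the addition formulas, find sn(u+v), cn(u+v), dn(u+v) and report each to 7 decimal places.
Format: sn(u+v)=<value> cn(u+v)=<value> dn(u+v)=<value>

sn(u+v)=0.4080736 cn(u+v)=0.9129490 dn(u+v)=0.9609084

sn u = -0.2833515525318312, cn u = 0.9590161091857638, dn u = 0.9813467476537089
sn v = 0.63653989560562, cn v = 0.7712437755355866, dn v = 0.9019337113449105
m = k² = 0.460324254784
D = 1 − m·sn²u·sn²v = 0.9850250180010102
sn(u+v) = (sn u·cn v·dn v + sn v·cn u·dn u)/D = 0.4019627095259708/0.9850250180010102 = 0.4080736044062168
cn(u+v) = (cn u·cn v − sn u·sn v·dn u·dn v)/D = 0.8992776357935465/0.9850250180010102 = 0.9129490311002682
dn(u+v) = (dn u·dn v − m·sn u·sn v·cn u·cn v)/D = 0.9465188037267049/0.9850250180010102 = 0.9609083895630905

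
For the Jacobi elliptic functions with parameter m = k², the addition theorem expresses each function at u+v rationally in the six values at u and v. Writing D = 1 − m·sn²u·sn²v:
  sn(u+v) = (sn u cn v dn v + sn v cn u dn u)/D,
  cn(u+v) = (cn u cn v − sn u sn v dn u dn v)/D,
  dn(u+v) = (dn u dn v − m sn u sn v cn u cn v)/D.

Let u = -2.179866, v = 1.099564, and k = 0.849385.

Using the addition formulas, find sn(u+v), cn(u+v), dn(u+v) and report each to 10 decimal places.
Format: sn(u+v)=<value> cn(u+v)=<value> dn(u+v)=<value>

sn(u+v)=-0.8200014157 cn(u+v)=0.5723614927 dn(u+v)=0.7175597988

sn u = -0.9992851752587313, cn u = -0.03780394831398867, dn u = 0.5287496389817654
sn v = 0.8277986939470435, cn v = 0.561025242123355, dn v = 0.7110714139705216
m = k² = 0.721454878225
D = 1 − m·sn²u·sn²v = 0.5063290896091409
sn(u+v) = (sn u·cn v·dn v + sn v·cn u·dn u)/D = -0.4151905702817502/0.5063290896091409 = -0.8200014156845209
cn(u+v) = (cn u·cn v − sn u·sn v·dn u·dn v)/D = 0.2898032735038314/0.5063290896091409 = 0.5723614926559801
dn(u+v) = (dn u·dn v − m·sn u·sn v·cn u·cn v)/D = 0.3633213996693666/0.5063290896091409 = 0.7175597988056174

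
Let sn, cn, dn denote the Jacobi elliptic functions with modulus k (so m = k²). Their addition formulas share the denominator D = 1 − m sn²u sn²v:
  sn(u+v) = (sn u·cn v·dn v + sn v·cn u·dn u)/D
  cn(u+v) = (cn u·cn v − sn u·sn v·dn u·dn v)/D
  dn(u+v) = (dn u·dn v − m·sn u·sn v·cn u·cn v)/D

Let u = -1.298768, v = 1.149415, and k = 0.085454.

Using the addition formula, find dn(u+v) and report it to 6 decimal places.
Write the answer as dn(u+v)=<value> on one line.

dn(u+v)=0.999919

sn u = -0.9627160014514462, cn u = 0.2705141411263727, dn u = 0.9966102483764501
sn v = 0.9119443457762876, cn v = 0.4103139166621805, dn v = 0.9969588885350576
m = k² = 0.007302386116
D = 1 − m·sn²u·sn²v = 0.9943714329582485
dn(u+v) = (dn u·dn v − m·sn u·sn v·cn u·cn v)/D = 0.9942910481433798/0.9943714329582485 = 0.9999191601727439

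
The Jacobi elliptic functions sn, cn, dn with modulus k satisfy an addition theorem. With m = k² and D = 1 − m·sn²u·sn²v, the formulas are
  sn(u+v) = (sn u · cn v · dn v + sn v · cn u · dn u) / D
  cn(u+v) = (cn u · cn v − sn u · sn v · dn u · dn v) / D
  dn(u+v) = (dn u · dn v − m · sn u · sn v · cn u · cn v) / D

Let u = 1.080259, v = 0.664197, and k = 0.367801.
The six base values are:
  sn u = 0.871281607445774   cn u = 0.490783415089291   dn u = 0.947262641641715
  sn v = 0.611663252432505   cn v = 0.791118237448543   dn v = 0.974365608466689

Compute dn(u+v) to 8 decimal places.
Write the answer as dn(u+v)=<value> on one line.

m = k² = 0.135277575601
D = 1 − m·sn²u·sn²v = 0.9615790867802578
dn(u+v) = (dn u·dn v − m·sn u·sn v·cn u·cn v)/D = 0.8949885209608413/0.9615790867802578 = 0.9307487374310648

dn(u+v)=0.93074874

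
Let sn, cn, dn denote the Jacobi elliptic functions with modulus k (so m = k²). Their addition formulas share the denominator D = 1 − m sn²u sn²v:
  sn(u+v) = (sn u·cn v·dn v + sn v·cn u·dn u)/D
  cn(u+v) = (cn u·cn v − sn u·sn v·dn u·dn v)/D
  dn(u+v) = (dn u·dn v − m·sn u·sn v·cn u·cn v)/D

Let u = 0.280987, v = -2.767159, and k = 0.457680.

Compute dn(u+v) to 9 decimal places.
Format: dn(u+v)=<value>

dn(u+v)=0.941835641

sn u = 0.2765720804279817, cn u = 0.9609931760047716, dn u = 0.9919562094085993
sn v = -0.5277146589369954, cn v = -0.8494217084246262, dn v = 0.97039473536187
m = k² = 0.2094709824
D = 1 − m·sn²u·sn²v = 0.9955379045198078
dn(u+v) = (dn u·dn v − m·sn u·sn v·cn u·cn v)/D = 0.9376330806159801/0.9955379045198078 = 0.9418356411735444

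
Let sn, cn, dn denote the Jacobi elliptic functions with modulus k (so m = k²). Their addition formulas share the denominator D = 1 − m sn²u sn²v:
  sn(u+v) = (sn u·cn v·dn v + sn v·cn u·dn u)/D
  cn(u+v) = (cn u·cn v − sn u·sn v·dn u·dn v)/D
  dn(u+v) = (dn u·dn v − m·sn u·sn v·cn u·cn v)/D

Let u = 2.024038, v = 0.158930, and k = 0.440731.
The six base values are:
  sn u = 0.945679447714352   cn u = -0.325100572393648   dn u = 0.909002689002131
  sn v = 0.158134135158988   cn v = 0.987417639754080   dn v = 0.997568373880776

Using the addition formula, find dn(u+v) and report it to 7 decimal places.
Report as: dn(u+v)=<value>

m = k² = 0.194243814361
D = 1 − m·sn²u·sn²v = 0.9956560346281274
dn(u+v) = (dn u·dn v − m·sn u·sn v·cn u·cn v)/D = 0.9161170455590269/0.9956560346281274 = 0.9201139888648313

dn(u+v)=0.9201140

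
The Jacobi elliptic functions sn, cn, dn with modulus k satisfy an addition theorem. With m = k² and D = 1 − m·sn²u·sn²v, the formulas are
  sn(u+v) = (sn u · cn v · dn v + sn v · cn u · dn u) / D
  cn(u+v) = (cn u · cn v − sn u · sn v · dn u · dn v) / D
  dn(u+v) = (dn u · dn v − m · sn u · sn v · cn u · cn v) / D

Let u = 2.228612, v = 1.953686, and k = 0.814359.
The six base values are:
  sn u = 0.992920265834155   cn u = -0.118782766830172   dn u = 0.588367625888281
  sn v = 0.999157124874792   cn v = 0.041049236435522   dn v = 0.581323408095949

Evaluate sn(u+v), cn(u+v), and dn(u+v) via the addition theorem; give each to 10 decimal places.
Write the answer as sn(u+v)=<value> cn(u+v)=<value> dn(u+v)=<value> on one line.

m = k² = 0.663180580881
D = 1 − m·sn²u·sn²v = 0.3472781818829142
sn(u+v) = (sn u·cn v·dn v + sn v·cn u·dn u)/D = -0.0461350885514836/0.3472781818829142 = -0.1328476447939887
cn(u+v) = (cn u·cn v − sn u·sn v·dn u·dn v)/D = -0.3442000714936724/0.3472781818829142 = -0.9911364705592718
dn(u+v) = (dn u·dn v − m·sn u·sn v·cn u·cn v)/D = 0.3452399039723813/0.3472781818829142 = 0.9941307055355982

sn(u+v)=-0.1328476448 cn(u+v)=-0.9911364706 dn(u+v)=0.9941307055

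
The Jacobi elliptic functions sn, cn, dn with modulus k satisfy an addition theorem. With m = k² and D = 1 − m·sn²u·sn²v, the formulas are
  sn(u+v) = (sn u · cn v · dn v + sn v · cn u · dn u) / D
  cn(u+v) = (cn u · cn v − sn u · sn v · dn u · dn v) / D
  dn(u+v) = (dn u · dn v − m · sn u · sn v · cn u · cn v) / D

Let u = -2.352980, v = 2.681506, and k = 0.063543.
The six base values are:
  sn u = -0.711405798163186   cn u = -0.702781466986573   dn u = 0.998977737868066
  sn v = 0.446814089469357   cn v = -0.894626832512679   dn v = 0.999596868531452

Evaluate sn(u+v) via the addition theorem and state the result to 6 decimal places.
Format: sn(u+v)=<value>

m = k² = 0.004037712849
D = 1 − m·sn²u·sn²v = 0.9995920340195609
sn(u+v) = (sn u·cn v·dn v + sn v·cn u·dn u)/D = 0.3224944877402183/0.9995920340195609 = 0.3226261082167722

sn(u+v)=0.322626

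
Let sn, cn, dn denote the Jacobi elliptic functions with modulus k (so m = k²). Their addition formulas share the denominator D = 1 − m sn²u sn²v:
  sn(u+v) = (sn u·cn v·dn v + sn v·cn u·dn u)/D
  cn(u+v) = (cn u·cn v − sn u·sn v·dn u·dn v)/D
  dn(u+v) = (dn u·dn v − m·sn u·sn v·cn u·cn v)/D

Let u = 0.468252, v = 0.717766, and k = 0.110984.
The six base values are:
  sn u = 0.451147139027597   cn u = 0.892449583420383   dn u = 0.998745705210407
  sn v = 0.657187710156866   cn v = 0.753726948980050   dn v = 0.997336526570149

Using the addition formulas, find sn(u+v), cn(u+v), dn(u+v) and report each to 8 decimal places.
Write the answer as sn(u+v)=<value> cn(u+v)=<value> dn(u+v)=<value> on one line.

sn(u+v)=0.92590986 cn(u+v)=0.37774454 dn(u+v)=0.99470606

m = k² = 0.012317448256
D = 1 − m·sn²u·sn²v = 0.9989172304640774
sn(u+v) = (sn u·cn v·dn v + sn v·cn u·dn u)/D = 0.9249073100685669/0.9989172304640774 = 0.9259098570547963
cn(u+v) = (cn u·cn v − sn u·sn v·dn u·dn v)/D = 0.3773355285415759/0.9989172304640774 = 0.377744538820572
dn(u+v) = (dn u·dn v − m·sn u·sn v·cn u·cn v)/D = 0.9936290196544743/0.9989172304640774 = 0.9947060570702677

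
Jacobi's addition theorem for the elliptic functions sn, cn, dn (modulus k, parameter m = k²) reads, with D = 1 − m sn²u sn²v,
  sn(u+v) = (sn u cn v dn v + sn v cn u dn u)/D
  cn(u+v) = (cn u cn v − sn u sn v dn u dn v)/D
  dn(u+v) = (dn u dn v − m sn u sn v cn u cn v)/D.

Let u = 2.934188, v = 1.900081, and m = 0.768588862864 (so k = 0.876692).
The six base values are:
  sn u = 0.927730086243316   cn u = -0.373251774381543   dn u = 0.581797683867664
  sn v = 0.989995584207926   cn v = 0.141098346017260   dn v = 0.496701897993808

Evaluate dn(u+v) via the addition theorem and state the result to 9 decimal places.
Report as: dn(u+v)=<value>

m = k² = 0.768588862864
D = 1 − m·sn²u·sn²v = 0.3516584066684375
dn(u+v) = (dn u·dn v − m·sn u·sn v·cn u·cn v)/D = 0.3261568809666442/0.3516584066684375 = 0.9274821098594197

dn(u+v)=0.927482110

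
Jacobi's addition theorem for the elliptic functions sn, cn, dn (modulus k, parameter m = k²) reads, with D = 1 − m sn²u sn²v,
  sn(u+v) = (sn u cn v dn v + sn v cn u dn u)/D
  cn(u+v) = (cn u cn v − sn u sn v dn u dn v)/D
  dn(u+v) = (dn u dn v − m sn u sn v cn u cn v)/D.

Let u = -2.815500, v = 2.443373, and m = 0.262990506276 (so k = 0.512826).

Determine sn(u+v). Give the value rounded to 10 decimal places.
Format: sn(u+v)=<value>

sn(u+v)=-0.3615534844

sn u = -0.5334063487092432, cn u = -0.8458591296171445, dn u = 0.961859307611412
sn v = 0.79059091572058, cn v = -0.6123446774326488, dn v = 0.9141236201668863
m = k² = 0.262990506276
D = 1 − m·sn²u·sn²v = 0.9532307859651475
sn(u+v) = (sn u·cn v·dn v + sn v·cn u·dn u)/D = -0.3446439120711868/0.9532307859651475 = -0.3615534843665738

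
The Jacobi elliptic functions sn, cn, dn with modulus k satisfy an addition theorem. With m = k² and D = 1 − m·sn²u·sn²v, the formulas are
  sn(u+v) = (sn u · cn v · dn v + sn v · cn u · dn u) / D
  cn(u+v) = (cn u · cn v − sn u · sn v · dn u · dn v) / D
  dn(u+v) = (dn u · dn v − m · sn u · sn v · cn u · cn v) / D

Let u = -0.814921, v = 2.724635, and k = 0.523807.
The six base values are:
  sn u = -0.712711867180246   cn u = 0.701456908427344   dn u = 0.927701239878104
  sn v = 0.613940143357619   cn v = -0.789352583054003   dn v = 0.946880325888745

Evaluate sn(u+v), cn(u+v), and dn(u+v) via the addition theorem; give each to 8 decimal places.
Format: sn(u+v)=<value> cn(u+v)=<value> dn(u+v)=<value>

m = k² = 0.274373773249
D = 1 − m·sn²u·sn²v = 0.9474681568665739
sn(u+v) = (sn u·cn v·dn v + sn v·cn u·dn u)/D = 0.9322137455848754/0.9474681568665739 = 0.9838998163989519
cn(u+v) = (cn u·cn v − sn u·sn v·dn u·dn v)/D = -0.1693323383726804/0.9474681568665739 = -0.1787208753618581
dn(u+v) = (dn u·dn v − m·sn u·sn v·cn u·cn v)/D = 0.8119476182868599/0.9474681568665739 = 0.8569656007987627

sn(u+v)=0.98389982 cn(u+v)=-0.17872088 dn(u+v)=0.85696560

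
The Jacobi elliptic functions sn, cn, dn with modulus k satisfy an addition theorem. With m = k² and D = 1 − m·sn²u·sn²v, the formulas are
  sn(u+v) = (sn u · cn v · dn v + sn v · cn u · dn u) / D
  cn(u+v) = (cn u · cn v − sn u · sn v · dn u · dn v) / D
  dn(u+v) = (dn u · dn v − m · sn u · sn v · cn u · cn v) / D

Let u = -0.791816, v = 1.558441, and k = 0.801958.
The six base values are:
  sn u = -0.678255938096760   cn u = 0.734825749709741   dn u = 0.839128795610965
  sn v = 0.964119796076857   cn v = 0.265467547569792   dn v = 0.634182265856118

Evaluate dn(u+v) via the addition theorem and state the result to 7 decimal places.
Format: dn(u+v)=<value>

m = k² = 0.643136633764
D = 1 − m·sn²u·sn²v = 0.7249874848306987
dn(u+v) = (dn u·dn v − m·sn u·sn v·cn u·cn v)/D = 0.6142002241896539/0.7249874848306987 = 0.8471873474244645

dn(u+v)=0.8471873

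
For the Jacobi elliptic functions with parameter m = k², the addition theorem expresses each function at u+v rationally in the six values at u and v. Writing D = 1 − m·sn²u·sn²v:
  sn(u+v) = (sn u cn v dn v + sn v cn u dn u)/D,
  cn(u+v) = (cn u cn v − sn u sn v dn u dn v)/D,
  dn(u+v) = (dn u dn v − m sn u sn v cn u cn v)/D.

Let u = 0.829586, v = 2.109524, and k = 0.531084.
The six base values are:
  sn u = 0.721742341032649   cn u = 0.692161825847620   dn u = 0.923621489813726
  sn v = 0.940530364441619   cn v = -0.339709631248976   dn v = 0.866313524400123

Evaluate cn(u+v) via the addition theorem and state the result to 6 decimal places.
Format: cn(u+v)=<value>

m = k² = 0.282050215056
D = 1 − m·sn²u·sn²v = 0.8700319972238171
cn(u+v) = (cn u·cn v − sn u·sn v·dn u·dn v)/D = -0.7782894721900133/0.8700319972238171 = -0.8945526999851215

cn(u+v)=-0.894553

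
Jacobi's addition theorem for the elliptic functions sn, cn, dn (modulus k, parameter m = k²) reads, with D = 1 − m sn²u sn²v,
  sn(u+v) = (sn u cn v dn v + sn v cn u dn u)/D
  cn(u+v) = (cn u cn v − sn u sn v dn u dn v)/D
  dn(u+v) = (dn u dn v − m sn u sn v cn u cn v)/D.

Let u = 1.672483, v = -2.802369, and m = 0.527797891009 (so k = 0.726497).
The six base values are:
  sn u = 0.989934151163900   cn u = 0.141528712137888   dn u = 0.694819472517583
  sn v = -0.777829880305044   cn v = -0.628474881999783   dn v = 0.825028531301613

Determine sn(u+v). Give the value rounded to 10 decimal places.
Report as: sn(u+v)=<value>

sn(u+v)=-0.8584005707

m = k² = 0.527797891009
D = 1 − m·sn²u·sn²v = 0.6870683359322066
sn(u+v) = (sn u·cn v·dn v + sn v·cn u·dn u)/D = -0.5897798516410273/0.6870683359322066 = -0.858400570651856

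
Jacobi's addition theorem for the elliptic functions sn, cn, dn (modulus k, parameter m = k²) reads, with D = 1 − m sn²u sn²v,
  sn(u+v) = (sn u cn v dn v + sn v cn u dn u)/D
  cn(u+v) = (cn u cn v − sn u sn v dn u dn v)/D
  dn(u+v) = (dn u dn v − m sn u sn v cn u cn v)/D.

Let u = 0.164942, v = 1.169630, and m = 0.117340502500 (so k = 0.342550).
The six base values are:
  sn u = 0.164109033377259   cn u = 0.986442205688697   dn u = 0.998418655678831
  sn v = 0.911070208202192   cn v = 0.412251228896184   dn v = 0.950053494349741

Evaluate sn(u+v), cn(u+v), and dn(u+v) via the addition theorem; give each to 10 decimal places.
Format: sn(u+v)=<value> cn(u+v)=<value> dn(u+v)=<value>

sn(u+v)=0.9641009286 cn(u+v)=0.2655360605 dn(u+v)=0.9438925288

m = k² = 0.1173405025
D = 1 − m·sn²u·sn²v = 0.9973768893563436
sn(u+v) = (sn u·cn v·dn v + sn v·cn u·dn u)/D = 0.9615719852068261/0.9973768893563436 = 0.9641009286142331
cn(u+v) = (cn u·cn v − sn u·sn v·dn u·dn v)/D = 0.2648395300697/0.9973768893563436 = 0.2655360605363676
dn(u+v) = (dn u·dn v − m·sn u·sn v·cn u·cn v)/D = 0.9414165942281693/0.9973768893563436 = 0.9438925287668453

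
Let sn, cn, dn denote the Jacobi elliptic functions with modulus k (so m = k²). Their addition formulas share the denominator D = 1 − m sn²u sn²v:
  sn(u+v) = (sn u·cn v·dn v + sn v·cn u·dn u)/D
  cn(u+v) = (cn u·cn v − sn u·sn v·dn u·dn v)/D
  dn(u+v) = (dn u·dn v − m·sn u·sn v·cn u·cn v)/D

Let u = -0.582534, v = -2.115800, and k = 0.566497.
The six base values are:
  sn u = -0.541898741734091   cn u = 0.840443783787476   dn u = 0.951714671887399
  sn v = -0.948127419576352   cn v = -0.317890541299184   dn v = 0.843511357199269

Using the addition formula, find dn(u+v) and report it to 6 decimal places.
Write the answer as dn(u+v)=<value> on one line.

m = k² = 0.320918851009
D = 1 − m·sn²u·sn²v = 0.9152841004584184
dn(u+v) = (dn u·dn v − m·sn u·sn v·cn u·cn v)/D = 0.8468342078156486/0.9152841004584184 = 0.9252145944538021

dn(u+v)=0.925215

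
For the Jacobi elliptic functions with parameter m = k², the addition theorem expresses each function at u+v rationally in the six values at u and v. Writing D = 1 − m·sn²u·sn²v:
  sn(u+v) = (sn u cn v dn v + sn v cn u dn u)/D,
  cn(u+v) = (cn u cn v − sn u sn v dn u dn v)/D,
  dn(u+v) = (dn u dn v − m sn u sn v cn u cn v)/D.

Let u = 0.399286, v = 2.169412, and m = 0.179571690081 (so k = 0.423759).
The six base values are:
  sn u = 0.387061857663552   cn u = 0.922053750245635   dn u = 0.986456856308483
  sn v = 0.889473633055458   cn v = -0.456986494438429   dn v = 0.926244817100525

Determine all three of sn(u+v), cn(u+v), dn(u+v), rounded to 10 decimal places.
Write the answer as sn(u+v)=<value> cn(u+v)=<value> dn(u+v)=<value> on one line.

m = k² = 0.179571690081
D = 1 − m·sn²u·sn²v = 0.9787154349023545
sn(u+v) = (sn u·cn v·dn v + sn v·cn u·dn u)/D = 0.6451991172458716/0.9787154349023545 = 0.6592305528626331
cn(u+v) = (cn u·cn v − sn u·sn v·dn u·dn v)/D = -0.7359361396352628/0.9787154349023545 = -0.7519408741200515
dn(u+v) = (dn u·dn v − m·sn u·sn v·cn u·cn v)/D = 0.9397507424962669/0.9787154349023545 = 0.9601879248895517

sn(u+v)=0.6592305529 cn(u+v)=-0.7519408741 dn(u+v)=0.9601879249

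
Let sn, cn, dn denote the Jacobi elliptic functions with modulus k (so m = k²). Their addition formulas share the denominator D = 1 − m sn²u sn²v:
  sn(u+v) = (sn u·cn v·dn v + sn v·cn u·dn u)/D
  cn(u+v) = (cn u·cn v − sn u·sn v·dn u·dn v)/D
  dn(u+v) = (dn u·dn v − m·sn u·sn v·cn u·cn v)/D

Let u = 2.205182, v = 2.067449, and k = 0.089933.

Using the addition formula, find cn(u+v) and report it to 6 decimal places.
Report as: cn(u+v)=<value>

cn(u+v)=-0.432827

sn u = 0.8086461127364315, cn u = -0.5882953886919891, dn u = 0.9973521063610535
sn v = 0.8815711139196783, cn v = -0.4720512377935446, dn v = 0.9968522013612793
m = k² = 0.008087944489
D = 1 − m·sn²u·sn²v = 0.9958897345451391
cn(u+v) = (cn u·cn v − sn u·sn v·dn u·dn v)/D = -0.4310478021938283/0.9958897345451391 = -0.4328268353832408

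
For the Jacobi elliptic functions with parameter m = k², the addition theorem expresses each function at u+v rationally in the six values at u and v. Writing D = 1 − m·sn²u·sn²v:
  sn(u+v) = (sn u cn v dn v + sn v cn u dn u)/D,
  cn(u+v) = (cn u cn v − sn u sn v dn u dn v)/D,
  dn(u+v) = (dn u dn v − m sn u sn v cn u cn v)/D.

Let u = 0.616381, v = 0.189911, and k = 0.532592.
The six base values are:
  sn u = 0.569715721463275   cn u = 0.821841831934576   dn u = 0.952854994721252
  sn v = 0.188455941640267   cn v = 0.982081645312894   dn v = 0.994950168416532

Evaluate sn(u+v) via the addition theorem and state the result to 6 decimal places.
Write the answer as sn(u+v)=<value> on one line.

m = k² = 0.283654238464
D = 1 − m·sn²u·sn²v = 0.9967301686422041
sn(u+v) = (sn u·cn v·dn v + sn v·cn u·dn u)/D = 0.7042610470630019/0.9967301686422041 = 0.7065714164369899

sn(u+v)=0.706571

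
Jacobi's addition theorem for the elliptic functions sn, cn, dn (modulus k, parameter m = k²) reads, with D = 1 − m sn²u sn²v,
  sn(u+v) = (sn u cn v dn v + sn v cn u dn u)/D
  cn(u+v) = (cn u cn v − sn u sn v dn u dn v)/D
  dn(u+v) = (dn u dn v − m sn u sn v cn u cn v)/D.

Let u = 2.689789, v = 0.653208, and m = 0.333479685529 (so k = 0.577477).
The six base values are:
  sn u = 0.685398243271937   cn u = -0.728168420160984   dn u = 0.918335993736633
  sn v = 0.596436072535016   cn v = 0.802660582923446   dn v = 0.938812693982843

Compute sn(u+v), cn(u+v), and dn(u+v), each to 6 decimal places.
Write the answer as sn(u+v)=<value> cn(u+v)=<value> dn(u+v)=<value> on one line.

m = k² = 0.333479685529
D = 1 − m·sn²u·sn²v = 0.9442707548309531
sn(u+v) = (sn u·cn v·dn v + sn v·cn u·dn u)/D = 0.117641685288714/0.9442707548309531 = 0.1245846963774439
cn(u+v) = (cn u·cn v − sn u·sn v·dn u·dn v)/D = -0.936913919371171/0.9442707548309531 = -0.9922089766921786
dn(u+v) = (dn u·dn v − m·sn u·sn v·cn u·cn v)/D = 0.9418237862107079/0.9442707548309531 = 0.9974086154763067

sn(u+v)=0.124585 cn(u+v)=-0.992209 dn(u+v)=0.997409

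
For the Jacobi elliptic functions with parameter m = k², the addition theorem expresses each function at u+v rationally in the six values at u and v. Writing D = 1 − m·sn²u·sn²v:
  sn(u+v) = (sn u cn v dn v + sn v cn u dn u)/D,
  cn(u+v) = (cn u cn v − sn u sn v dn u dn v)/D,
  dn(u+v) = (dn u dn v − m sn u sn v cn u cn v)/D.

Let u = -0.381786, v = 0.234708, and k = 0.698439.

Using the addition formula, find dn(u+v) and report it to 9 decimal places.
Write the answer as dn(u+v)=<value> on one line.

dn(u+v)=0.994766214

sn u = -0.3685096683232414, cn u = 0.9296239155445037, dn u = 0.9663098628198795
sn v = 0.2315489885875783, cn v = 0.9728232449340782, dn v = 0.9868362182832444
m = k² = 0.487817036721
D = 1 − m·sn²u·sn²v = 0.9964482653384588
dn(u+v) = (dn u·dn v − m·sn u·sn v·cn u·cn v)/D = 0.9912330680696495/0.9964482653384588 = 0.994766213711017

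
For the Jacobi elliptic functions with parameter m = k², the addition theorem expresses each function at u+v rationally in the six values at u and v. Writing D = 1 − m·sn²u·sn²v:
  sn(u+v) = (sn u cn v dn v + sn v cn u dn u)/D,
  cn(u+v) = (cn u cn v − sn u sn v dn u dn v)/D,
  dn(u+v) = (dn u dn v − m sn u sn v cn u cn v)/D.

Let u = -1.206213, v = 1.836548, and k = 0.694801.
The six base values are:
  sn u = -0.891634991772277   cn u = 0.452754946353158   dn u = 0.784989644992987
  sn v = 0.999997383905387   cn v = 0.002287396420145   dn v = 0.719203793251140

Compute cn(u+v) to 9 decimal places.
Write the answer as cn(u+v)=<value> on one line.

m = k² = 0.482748429601
D = 1 − m·sn²u·sn²v = 0.6162107508120704
cn(u+v) = (cn u·cn v − sn u·sn v·dn u·dn v)/D = 0.5044224784036487/0.6162107508120704 = 0.8185875980561812

cn(u+v)=0.818587598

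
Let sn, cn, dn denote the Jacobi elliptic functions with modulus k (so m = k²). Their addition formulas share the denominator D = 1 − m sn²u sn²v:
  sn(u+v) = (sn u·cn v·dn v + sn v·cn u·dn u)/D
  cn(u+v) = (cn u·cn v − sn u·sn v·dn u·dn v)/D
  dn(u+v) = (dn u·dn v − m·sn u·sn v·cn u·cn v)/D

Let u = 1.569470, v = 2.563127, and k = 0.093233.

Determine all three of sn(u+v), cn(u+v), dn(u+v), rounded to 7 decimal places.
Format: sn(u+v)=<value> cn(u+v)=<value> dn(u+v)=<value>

sn(u+v)=-0.8321686 cn(u+v)=-0.5545226 dn(u+v)=0.9969857

sn u = 0.9999887856715098, cn u = 0.004735877027462337, dn u = 0.9956444157773356
sn v = 0.5522452362266712, cn v = -0.8336817132844813, dn v = 0.9986736400806886
m = k² = 0.008692392289
D = 1 − m·sn²u·sn²v = 0.9973490988491656
sn(u+v) = (sn u·cn v·dn v + sn v·cn u·dn u)/D = -0.8299626404113652/0.9973490988491656 = -0.8321686372094319
cn(u+v) = (cn u·cn v − sn u·sn v·dn u·dn v)/D = -0.5530526561699507/0.9973490988491656 = -0.5545226408768147
dn(u+v) = (dn u·dn v − m·sn u·sn v·cn u·cn v)/D = 0.9943427854571031/0.9973490988491656 = 0.9969856959859577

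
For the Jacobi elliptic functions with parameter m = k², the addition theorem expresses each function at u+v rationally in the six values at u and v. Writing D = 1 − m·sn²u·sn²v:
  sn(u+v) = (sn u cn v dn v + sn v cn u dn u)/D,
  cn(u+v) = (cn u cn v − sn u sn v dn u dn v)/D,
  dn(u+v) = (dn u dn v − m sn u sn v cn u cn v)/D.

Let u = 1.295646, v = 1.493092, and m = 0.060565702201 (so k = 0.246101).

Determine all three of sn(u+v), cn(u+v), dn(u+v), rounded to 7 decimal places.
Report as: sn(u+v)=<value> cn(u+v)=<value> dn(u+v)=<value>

sn u = 0.9580091615834004, cn u = 0.2867375914006919, dn u = 0.9718096087888736
sn v = 0.9950839580267074, cn v = 0.09903492554600082, dn v = 0.9695505768899387
m = k² = 0.060565702201
D = 1 − m·sn²u·sn²v = 0.9449590994061943
sn(u+v) = (sn u·cn v·dn v + sn v·cn u·dn u)/D = 0.3692719054392474/0.9449590994061943 = 0.3907808345052133
cn(u+v) = (cn u·cn v − sn u·sn v·dn u·dn v)/D = -0.8698194981740944/0.9449590994061943 = -0.9204837529165896
dn(u+v) = (dn u·dn v − m·sn u·sn v·cn u·cn v)/D = 0.9405789998746669/0.9449590994061943 = 0.9953647734232309

sn(u+v)=0.3907808 cn(u+v)=-0.9204838 dn(u+v)=0.9953648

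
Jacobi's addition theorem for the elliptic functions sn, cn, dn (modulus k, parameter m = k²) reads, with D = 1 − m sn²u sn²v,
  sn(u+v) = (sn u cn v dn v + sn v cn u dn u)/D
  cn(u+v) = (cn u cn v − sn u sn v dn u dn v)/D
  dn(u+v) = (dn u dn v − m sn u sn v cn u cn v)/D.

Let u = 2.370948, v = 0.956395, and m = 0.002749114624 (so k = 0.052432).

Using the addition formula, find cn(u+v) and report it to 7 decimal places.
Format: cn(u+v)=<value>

sn u = 0.6980134531617537, cn u = -0.7160846452795956, dn u = 0.9993300599542531
sn v = 0.8169263785276136, cn v = 0.5767419631566254, dn v = 0.9990822423231323
m = k² = 0.002749114624
D = 1 − m·sn²u·sn²v = 0.9991061054827528
cn(u+v) = (cn u·cn v − sn u·sn v·dn u·dn v)/D = -0.9823166712684642/0.9991061054827528 = -0.9831955443749629

cn(u+v)=-0.9831955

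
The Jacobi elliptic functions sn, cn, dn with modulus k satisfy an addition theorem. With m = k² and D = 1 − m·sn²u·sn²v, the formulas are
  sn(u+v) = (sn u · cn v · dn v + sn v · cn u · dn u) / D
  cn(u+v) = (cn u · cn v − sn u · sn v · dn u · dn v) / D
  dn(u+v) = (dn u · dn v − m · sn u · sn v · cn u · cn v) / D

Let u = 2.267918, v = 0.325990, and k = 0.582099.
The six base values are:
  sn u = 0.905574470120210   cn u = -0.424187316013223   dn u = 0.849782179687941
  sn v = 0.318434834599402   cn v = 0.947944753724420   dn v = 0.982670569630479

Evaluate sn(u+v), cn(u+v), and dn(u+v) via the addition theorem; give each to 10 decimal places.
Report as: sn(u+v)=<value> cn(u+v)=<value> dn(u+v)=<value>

m = k² = 0.338839245801
D = 1 − m·sn²u·sn²v = 0.9718237502417166
sn(u+v) = (sn u·cn v·dn v + sn v·cn u·dn u)/D = 0.728773193141879/0.9718237502417166 = 0.7499026371403406
cn(u+v) = (cn u·cn v − sn u·sn v·dn u·dn v)/D = -0.642908262889554/0.9718237502417166 = -0.6615482104956242
dn(u+v) = (dn u·dn v − m·sn u·sn v·cn u·cn v)/D = 0.8743456783951068/0.9718237502417166 = 0.8996957299897593

sn(u+v)=0.7499026371 cn(u+v)=-0.6615482105 dn(u+v)=0.8996957300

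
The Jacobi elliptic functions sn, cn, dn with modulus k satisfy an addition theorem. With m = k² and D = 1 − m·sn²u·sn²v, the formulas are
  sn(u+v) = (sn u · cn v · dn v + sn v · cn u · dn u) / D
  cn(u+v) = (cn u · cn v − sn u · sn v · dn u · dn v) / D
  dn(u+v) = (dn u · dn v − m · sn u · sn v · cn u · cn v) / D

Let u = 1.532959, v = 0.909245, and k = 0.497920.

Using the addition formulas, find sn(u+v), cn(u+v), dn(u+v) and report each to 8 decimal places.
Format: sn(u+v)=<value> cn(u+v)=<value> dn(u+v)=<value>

sn(u+v)=0.78298683 cn(u+v)=-0.62203828 dn(u+v)=0.92087211

sn u = 0.9913459732209392, cn u = 0.1312751361782912, dn u = 0.8696828120220263
sn v = 0.77267011614463, cn v = 0.6348077595753253, dn v = 0.9230300318549917
m = k² = 0.2479243264
D = 1 − m·sn²u·sn²v = 0.8545352157433178
sn(u+v) = (sn u·cn v·dn v + sn v·cn u·dn u)/D = 0.6690898216200412/0.8545352157433178 = 0.7829868322489591
cn(u+v) = (cn u·cn v − sn u·sn v·dn u·dn v)/D = -0.5315536149345051/0.8545352157433178 = -0.6220382789867039
dn(u+v) = (dn u·dn v − m·sn u·sn v·cn u·cn v)/D = 0.7869176434816028/0.8545352157433178 = 0.9208721056593346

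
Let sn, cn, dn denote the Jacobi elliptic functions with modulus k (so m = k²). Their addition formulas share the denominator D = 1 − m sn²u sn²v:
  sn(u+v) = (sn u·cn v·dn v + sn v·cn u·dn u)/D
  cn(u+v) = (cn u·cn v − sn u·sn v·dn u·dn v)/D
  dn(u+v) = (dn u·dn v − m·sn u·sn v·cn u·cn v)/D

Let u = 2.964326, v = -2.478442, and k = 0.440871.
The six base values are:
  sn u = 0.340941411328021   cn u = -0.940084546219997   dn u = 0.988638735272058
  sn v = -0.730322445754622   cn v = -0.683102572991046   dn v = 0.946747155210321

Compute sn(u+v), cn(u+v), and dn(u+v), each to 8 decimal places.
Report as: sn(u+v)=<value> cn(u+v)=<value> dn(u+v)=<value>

m = k² = 0.194367238641
D = 1 − m·sn²u·sn²v = 0.9879493112121631
sn(u+v) = (sn u·cn v·dn v + sn v·cn u·dn u)/D = 0.458269123403417/0.9879493112121631 = 0.4638589431690015
cn(u+v) = (cn u·cn v − sn u·sn v·dn u·dn v)/D = 0.8752332558007901/0.9879493112121631 = 0.8859090703013132
dn(u+v) = (dn u·dn v − m·sn u·sn v·cn u·cn v)/D = 0.9670701438700914/0.9879493112121631 = 0.9788661552722233

sn(u+v)=0.46385894 cn(u+v)=0.88590907 dn(u+v)=0.97886616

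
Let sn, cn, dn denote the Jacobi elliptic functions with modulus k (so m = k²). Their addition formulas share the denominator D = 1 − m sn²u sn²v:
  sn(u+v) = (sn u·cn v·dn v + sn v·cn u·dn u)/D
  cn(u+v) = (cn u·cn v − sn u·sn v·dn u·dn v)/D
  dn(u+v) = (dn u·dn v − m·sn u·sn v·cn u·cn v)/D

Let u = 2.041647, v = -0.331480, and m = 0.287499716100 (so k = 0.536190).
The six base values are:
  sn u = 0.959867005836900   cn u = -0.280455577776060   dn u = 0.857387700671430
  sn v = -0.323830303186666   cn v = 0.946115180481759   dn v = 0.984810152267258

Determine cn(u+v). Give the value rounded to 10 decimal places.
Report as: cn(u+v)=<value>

cn(u+v)=-0.0029686472

m = k² = 0.2874997161
D = 1 − m·sn²u·sn²v = 0.9722224127538928
cn(u+v) = (cn u·cn v − sn u·sn v·dn u·dn v)/D = -0.002886185321034325/0.9722224127538928 = -0.002968647176996248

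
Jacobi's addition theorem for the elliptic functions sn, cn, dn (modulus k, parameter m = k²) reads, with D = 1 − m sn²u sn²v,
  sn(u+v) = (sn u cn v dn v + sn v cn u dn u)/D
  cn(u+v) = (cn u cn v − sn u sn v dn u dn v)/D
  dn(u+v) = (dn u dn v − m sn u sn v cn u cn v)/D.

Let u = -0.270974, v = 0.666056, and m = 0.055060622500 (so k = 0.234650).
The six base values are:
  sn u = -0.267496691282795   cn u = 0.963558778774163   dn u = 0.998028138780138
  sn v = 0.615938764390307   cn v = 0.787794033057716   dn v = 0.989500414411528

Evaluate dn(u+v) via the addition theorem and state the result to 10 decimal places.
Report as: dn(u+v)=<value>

m = k² = 0.0550606225
D = 1 − m·sn²u·sn²v = 0.998505303487913
dn(u+v) = (dn u·dn v − m·sn u·sn v·cn u·cn v)/D = 0.9944355891046125/0.998505303487913 = 0.9959241935229744

dn(u+v)=0.9959241935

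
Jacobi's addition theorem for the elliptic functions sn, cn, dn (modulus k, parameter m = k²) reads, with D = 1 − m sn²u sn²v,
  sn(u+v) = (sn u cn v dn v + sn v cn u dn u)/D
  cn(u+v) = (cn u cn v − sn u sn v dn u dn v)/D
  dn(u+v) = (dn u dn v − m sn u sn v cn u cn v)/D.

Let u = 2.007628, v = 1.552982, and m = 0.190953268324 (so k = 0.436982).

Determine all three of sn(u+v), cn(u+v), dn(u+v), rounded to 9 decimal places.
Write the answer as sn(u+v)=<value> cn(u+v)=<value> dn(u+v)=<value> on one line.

sn u = 0.9497603146796574, cn u = -0.3129781855970126, dn u = 0.9098085649676827
sn v = 0.9957825134024097, cn v = 0.09174522331968971, dn v = 0.9003632716038394
m = k² = 0.190953268324
D = 1 − m·sn²u·sn²v = 0.8292014715004059
sn(u+v) = (sn u·cn v·dn v + sn v·cn u·dn u)/D = -0.2050952746312754/0.8292014715004059 = -0.2473407026885323
cn(u+v) = (cn u·cn v − sn u·sn v·dn u·dn v)/D = -0.8034369973198647/0.8292014715004059 = -0.9689285715642527
dn(u+v) = (dn u·dn v − m·sn u·sn v·cn u·cn v)/D = 0.8243438653698324/0.8292014715004059 = 0.9941418264468539

sn(u+v)=-0.247340703 cn(u+v)=-0.968928572 dn(u+v)=0.994141826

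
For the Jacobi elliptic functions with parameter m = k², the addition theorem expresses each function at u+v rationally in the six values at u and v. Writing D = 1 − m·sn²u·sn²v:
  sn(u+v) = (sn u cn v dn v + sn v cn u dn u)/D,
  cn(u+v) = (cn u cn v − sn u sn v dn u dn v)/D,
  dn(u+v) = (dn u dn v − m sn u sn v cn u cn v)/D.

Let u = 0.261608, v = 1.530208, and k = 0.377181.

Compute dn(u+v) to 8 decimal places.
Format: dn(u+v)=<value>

sn u = 0.258229834543709, cn u = 0.9660835122035406, dn u = 0.995245376461794
sn v = 0.9955895247127638, cn v = 0.09381630072760864, dn v = 0.926815322948631
m = k² = 0.142265506761
D = 1 − m·sn²u·sn²v = 0.9905968560197996
dn(u+v) = (dn u·dn v − m·sn u·sn v·cn u·cn v)/D = 0.9190936971154643/0.9905968560197996 = 0.927818104337991

dn(u+v)=0.92781810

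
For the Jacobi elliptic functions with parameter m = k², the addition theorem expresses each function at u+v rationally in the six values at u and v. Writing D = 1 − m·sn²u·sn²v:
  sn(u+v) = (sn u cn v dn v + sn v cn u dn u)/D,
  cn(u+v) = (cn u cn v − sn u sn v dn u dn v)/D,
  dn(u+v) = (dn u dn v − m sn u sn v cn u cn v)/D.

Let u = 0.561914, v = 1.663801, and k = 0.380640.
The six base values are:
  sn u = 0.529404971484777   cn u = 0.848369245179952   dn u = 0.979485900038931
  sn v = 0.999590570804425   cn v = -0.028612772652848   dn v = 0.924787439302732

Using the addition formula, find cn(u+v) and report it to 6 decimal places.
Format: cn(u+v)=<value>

cn(u+v)=-0.524920

m = k² = 0.1448868096
D = 1 − m·sn²u·sn²v = 0.9594258732549657
cn(u+v) = (cn u·cn v − sn u·sn v·dn u·dn v)/D = -0.5036214870576838/0.9594258732549657 = -0.5249196431914937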